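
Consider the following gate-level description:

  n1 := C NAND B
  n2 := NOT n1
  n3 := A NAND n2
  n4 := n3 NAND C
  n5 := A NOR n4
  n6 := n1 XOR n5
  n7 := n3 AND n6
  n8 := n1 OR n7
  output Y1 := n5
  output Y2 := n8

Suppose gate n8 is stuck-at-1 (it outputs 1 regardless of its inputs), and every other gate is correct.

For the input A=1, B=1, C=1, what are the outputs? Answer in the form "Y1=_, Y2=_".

Propagate with n8 forced: n1=0, n2=1, n3=0, n4=1, n5=0, n6=0, n7=0, n8=1 [stuck-at-1].
So the outputs are Y1=0, Y2=1. (Without the fault they would be Y1=0, Y2=0.)

Y1=0, Y2=1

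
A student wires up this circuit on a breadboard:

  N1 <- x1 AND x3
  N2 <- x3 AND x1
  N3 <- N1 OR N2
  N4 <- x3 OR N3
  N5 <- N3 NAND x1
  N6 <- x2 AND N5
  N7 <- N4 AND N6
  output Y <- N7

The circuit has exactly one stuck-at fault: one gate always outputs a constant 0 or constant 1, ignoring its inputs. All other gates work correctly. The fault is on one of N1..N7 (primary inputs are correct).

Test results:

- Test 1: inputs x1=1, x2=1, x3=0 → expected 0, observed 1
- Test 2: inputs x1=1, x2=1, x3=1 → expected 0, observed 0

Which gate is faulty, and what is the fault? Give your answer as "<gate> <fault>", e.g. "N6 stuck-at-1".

N4 stuck-at-1

Fault-free values for test 1 (x1=1, x2=1, x3=0): N1=0, N2=0, N3=0, N4=0, N5=1, N6=1, N7=0, giving Y=0. Observed 1.
Test 1: faults giving observed 1 are {N4 stuck-at-1, N7 stuck-at-1}.
Test 2 (x1=1, x2=1, x3=1): fault-free N1=1, N2=1, N3=1, N4=1, N5=0, N6=0, N7=0 → 0; observed 0. Eliminates N7 stuck-at-1.
Only N4 stuck-at-1 is consistent with every test.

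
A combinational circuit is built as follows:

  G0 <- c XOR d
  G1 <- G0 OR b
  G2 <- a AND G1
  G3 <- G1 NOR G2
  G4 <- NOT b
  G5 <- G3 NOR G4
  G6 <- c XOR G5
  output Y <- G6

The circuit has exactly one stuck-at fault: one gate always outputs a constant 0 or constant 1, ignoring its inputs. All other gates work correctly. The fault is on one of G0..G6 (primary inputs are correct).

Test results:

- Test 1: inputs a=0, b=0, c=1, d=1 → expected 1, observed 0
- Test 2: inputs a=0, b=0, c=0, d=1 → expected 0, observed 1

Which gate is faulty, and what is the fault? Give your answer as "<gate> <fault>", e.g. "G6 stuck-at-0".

G5 stuck-at-1

Fault-free values for test 1 (a=0, b=0, c=1, d=1): G0=0, G1=0, G2=0, G3=1, G4=1, G5=0, G6=1, giving Y=1. Observed 0.
Test 1: faults giving observed 0 are {G5 stuck-at-1, G6 stuck-at-0}.
Test 2 (a=0, b=0, c=0, d=1): fault-free G0=1, G1=1, G2=0, G3=0, G4=1, G5=0, G6=0 → 0; observed 1. Eliminates G6 stuck-at-0.
Only G5 stuck-at-1 is consistent with every test.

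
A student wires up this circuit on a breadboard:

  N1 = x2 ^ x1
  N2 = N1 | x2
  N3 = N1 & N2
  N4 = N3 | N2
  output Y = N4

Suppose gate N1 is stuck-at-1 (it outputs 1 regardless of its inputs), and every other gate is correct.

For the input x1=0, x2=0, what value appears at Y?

Propagate with N1 forced: N1=1 [stuck-at-1], N2=1, N3=1, N4=1.
So Y = 1. (Without the fault it would be 0.)

1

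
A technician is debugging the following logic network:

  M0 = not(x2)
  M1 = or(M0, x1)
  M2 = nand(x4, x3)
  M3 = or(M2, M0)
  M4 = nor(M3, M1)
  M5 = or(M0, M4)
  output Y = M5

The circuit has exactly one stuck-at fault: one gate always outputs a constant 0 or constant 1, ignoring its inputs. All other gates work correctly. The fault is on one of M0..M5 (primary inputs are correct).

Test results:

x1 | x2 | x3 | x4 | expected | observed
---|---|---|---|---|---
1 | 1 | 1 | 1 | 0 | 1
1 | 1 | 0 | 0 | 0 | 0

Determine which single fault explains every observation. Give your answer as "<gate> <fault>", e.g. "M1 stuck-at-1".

M1 stuck-at-0

Fault-free values for test 1 (x1=1, x2=1, x3=1, x4=1): M0=0, M1=1, M2=0, M3=0, M4=0, M5=0, giving Y=0. Observed 1.
Test 1: faults giving observed 1 are {M0 stuck-at-1, M1 stuck-at-0, M4 stuck-at-1, M5 stuck-at-1}.
Test 2 (x1=1, x2=1, x3=0, x4=0): fault-free M0=0, M1=1, M2=1, M3=1, M4=0, M5=0 → 0; observed 0. Eliminates M0 stuck-at-1, M4 stuck-at-1, M5 stuck-at-1.
Only M1 stuck-at-0 is consistent with every test.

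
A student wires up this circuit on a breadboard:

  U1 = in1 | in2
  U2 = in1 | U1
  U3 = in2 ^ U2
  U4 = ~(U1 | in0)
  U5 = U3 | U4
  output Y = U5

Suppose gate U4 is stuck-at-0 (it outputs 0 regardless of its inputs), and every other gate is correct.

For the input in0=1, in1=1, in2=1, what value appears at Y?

Propagate with U4 forced: U1=1, U2=1, U3=0, U4=0 [stuck-at-0], U5=0.
So Y = 0. (Same as the fault-free value — the fault is masked on this input.)

0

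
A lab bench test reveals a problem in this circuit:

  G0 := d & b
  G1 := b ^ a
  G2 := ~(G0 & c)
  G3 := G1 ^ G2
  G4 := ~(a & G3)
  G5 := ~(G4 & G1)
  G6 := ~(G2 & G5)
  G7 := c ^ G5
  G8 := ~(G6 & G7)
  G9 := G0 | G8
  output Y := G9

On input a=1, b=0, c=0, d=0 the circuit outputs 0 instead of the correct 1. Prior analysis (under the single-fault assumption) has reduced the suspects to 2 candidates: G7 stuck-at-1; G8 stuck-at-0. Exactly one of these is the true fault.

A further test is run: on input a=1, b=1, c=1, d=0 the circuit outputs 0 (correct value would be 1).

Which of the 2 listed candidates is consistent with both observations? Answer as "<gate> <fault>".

G8 stuck-at-0

Evaluate each candidate on input a=1, b=1, c=1, d=0:
  G7 stuck-at-1: G0=0, G1=0, G2=1, G3=1, G4=0, G5=1, G6=0, G7=1 [stuck-at-1], G8=1, G9=1 → 1 — eliminated
  G8 stuck-at-0: G0=0, G1=0, G2=1, G3=1, G4=0, G5=1, G6=0, G7=0, G8=0 [stuck-at-0], G9=0 → 0 — matches
Only G8 stuck-at-0 reproduces the observed 0.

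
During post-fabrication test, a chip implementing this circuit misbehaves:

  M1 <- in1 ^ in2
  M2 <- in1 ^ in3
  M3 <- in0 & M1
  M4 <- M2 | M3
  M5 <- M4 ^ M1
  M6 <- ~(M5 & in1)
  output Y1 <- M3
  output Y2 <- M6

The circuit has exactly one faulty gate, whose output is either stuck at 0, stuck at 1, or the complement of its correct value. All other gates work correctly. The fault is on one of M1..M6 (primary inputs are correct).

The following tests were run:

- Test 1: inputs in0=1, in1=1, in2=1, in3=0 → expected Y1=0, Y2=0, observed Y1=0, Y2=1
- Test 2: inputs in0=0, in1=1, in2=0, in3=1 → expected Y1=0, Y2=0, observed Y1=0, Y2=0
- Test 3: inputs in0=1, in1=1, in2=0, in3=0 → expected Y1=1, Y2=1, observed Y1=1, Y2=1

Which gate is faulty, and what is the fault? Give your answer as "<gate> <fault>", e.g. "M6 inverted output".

Fault-free values for test 1 (in0=1, in1=1, in2=1, in3=0): M1=0, M2=1, M3=0, M4=1, M5=1, M6=0, giving Y1=0, Y2=0. Observed Y1=0, Y2=1.
Test 1: faults giving observed Y1=0, Y2=1 are {M2 stuck-at-0, M2 inverted output, M4 stuck-at-0, M4 inverted output, M5 stuck-at-0, M5 inverted output, M6 stuck-at-1, M6 inverted output}.
Test 2 (in0=0, in1=1, in2=0, in3=1): fault-free M1=1, M2=0, M3=0, M4=0, M5=1, M6=0 → Y1=0, Y2=0; observed Y1=0, Y2=0. Eliminates M2 inverted output, M4 inverted output, M5 stuck-at-0, M5 inverted output, M6 stuck-at-1, M6 inverted output.
Test 3 (in0=1, in1=1, in2=0, in3=0): fault-free M1=1, M2=1, M3=1, M4=1, M5=0, M6=1 → Y1=1, Y2=1; observed Y1=1, Y2=1. Eliminates M4 stuck-at-0.
Only M2 stuck-at-0 is consistent with every test.

M2 stuck-at-0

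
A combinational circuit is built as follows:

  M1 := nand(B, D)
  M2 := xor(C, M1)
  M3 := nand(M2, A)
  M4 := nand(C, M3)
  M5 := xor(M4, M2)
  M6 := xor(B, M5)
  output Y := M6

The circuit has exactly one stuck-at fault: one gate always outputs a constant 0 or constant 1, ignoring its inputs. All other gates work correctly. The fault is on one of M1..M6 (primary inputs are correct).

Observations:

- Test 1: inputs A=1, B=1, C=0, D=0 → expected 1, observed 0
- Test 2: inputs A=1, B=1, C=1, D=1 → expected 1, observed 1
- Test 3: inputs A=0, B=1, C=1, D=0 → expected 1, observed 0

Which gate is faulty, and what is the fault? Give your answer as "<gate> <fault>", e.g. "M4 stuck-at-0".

Fault-free values for test 1 (A=1, B=1, C=0, D=0): M1=1, M2=1, M3=0, M4=1, M5=0, M6=1, giving Y=1. Observed 0.
Test 1: faults giving observed 0 are {M1 stuck-at-0, M2 stuck-at-0, M4 stuck-at-0, M5 stuck-at-1, M6 stuck-at-0}.
Test 2 (A=1, B=1, C=1, D=1): fault-free M1=0, M2=1, M3=0, M4=1, M5=0, M6=1 → 1; observed 1. Eliminates M4 stuck-at-0, M5 stuck-at-1, M6 stuck-at-0.
Test 3 (A=0, B=1, C=1, D=0): fault-free M1=1, M2=0, M3=1, M4=0, M5=0, M6=1 → 1; observed 0. Eliminates M2 stuck-at-0.
Only M1 stuck-at-0 is consistent with every test.

M1 stuck-at-0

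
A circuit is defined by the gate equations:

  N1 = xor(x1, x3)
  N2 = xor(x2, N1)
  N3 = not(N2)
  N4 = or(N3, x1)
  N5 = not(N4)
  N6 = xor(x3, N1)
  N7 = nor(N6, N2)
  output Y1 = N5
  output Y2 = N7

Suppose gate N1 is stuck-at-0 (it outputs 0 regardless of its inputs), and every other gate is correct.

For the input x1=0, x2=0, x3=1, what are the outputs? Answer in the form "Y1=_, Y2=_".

Propagate with N1 forced: N1=0 [stuck-at-0], N2=0, N3=1, N4=1, N5=0, N6=1, N7=0.
So the outputs are Y1=0, Y2=0. (Without the fault they would be Y1=1, Y2=0.)

Y1=0, Y2=0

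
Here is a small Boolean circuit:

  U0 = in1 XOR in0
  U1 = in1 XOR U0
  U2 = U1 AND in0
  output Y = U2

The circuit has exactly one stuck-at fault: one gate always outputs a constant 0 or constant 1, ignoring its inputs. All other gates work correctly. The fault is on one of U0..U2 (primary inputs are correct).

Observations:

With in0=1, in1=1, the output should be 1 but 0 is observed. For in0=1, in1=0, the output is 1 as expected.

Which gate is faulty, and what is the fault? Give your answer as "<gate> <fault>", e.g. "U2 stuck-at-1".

Fault-free values for test 1 (in0=1, in1=1): U0=0, U1=1, U2=1, giving Y=1. Observed 0.
Test 1: faults giving observed 0 are {U0 stuck-at-1, U1 stuck-at-0, U2 stuck-at-0}.
Test 2 (in0=1, in1=0): fault-free U0=1, U1=1, U2=1 → 1; observed 1. Eliminates U1 stuck-at-0, U2 stuck-at-0.
Only U0 stuck-at-1 is consistent with every test.

U0 stuck-at-1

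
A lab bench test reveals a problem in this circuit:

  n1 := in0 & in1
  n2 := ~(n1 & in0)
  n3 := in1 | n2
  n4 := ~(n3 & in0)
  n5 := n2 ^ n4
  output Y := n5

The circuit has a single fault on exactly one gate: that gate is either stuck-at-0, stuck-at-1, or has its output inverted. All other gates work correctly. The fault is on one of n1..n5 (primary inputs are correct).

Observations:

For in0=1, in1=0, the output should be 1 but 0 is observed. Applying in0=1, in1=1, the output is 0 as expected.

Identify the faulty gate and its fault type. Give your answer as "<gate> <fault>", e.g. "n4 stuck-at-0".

n5 stuck-at-0

Fault-free values for test 1 (in0=1, in1=0): n1=0, n2=1, n3=1, n4=0, n5=1, giving Y=1. Observed 0.
Test 1: faults giving observed 0 are {n3 stuck-at-0, n3 inverted output, n4 stuck-at-1, n4 inverted output, n5 stuck-at-0, n5 inverted output}.
Test 2 (in0=1, in1=1): fault-free n1=1, n2=0, n3=1, n4=0, n5=0 → 0; observed 0. Eliminates n3 stuck-at-0, n3 inverted output, n4 stuck-at-1, n4 inverted output, n5 inverted output.
Only n5 stuck-at-0 is consistent with every test.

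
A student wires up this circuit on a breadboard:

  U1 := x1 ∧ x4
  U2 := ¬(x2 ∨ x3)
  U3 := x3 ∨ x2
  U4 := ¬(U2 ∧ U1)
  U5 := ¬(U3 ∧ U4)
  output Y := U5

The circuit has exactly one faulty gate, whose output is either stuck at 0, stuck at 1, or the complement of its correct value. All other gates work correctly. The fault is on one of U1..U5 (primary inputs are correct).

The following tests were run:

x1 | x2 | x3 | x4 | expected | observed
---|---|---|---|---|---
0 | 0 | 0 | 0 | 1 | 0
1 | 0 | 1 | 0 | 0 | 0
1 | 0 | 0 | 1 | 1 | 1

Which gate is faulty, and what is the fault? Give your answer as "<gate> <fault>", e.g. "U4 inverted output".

Fault-free values for test 1 (x1=0, x2=0, x3=0, x4=0): U1=0, U2=1, U3=0, U4=1, U5=1, giving Y=1. Observed 0.
Test 1: faults giving observed 0 are {U3 stuck-at-1, U3 inverted output, U5 stuck-at-0, U5 inverted output}.
Test 2 (x1=1, x2=0, x3=1, x4=0): fault-free U1=0, U2=0, U3=1, U4=1, U5=0 → 0; observed 0. Eliminates U3 inverted output, U5 inverted output.
Test 3 (x1=1, x2=0, x3=0, x4=1): fault-free U1=1, U2=1, U3=0, U4=0, U5=1 → 1; observed 1. Eliminates U5 stuck-at-0.
Only U3 stuck-at-1 is consistent with every test.

U3 stuck-at-1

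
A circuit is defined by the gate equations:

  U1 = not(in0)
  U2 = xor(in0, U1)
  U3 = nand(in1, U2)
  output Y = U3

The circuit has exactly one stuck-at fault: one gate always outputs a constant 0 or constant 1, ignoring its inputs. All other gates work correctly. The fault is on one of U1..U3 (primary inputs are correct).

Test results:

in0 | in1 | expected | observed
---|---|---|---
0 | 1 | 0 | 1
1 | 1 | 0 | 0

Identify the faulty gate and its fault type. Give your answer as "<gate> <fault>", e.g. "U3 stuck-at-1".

Fault-free values for test 1 (in0=0, in1=1): U1=1, U2=1, U3=0, giving Y=0. Observed 1.
Test 1: faults giving observed 1 are {U1 stuck-at-0, U2 stuck-at-0, U3 stuck-at-1}.
Test 2 (in0=1, in1=1): fault-free U1=0, U2=1, U3=0 → 0; observed 0. Eliminates U2 stuck-at-0, U3 stuck-at-1.
Only U1 stuck-at-0 is consistent with every test.

U1 stuck-at-0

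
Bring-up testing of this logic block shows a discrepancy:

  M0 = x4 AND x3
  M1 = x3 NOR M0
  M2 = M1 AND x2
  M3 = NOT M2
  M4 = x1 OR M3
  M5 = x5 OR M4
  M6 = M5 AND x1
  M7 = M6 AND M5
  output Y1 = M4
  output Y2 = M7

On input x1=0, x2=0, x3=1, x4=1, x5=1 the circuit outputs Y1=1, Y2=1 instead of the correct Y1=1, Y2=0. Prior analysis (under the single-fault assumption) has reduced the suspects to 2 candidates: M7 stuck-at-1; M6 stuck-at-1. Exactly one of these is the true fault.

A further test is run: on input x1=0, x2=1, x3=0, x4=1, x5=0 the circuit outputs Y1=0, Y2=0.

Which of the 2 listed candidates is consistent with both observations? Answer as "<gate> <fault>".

M6 stuck-at-1

Evaluate each candidate on input x1=0, x2=1, x3=0, x4=1, x5=0:
  M7 stuck-at-1: M0=0, M1=1, M2=1, M3=0, M4=0, M5=0, M6=0, M7=1 [stuck-at-1] → Y1=0, Y2=1 — eliminated
  M6 stuck-at-1: M0=0, M1=1, M2=1, M3=0, M4=0, M5=0, M6=1 [stuck-at-1], M7=0 → Y1=0, Y2=0 — matches
Only M6 stuck-at-1 reproduces the observed Y1=0, Y2=0.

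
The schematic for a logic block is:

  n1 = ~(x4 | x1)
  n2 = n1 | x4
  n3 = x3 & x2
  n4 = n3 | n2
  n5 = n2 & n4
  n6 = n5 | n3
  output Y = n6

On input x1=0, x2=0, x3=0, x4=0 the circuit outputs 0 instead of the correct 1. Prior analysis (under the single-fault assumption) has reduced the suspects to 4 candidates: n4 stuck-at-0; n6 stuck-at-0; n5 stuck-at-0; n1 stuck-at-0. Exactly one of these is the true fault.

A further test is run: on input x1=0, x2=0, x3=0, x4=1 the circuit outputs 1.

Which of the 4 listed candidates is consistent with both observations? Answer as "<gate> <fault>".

Evaluate each candidate on input x1=0, x2=0, x3=0, x4=1:
  n4 stuck-at-0: n1=0, n2=1, n3=0, n4=0 [stuck-at-0], n5=0, n6=0 → 0 — eliminated
  n6 stuck-at-0: n1=0, n2=1, n3=0, n4=1, n5=1, n6=0 [stuck-at-0] → 0 — eliminated
  n5 stuck-at-0: n1=0, n2=1, n3=0, n4=1, n5=0 [stuck-at-0], n6=0 → 0 — eliminated
  n1 stuck-at-0: n1=0 [stuck-at-0], n2=1, n3=0, n4=1, n5=1, n6=1 → 1 — matches
Only n1 stuck-at-0 reproduces the observed 1.

n1 stuck-at-0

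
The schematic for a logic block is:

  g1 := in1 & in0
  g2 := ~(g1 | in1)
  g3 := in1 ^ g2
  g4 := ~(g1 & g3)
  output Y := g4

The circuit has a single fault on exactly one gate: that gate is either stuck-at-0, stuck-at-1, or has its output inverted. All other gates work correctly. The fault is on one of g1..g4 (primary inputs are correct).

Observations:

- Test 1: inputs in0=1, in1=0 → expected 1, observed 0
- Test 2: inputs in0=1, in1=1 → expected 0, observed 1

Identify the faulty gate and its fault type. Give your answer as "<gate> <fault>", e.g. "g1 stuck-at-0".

g4 inverted output

Fault-free values for test 1 (in0=1, in1=0): g1=0, g2=1, g3=1, g4=1, giving Y=1. Observed 0.
Test 1: faults giving observed 0 are {g4 stuck-at-0, g4 inverted output}.
Test 2 (in0=1, in1=1): fault-free g1=1, g2=0, g3=1, g4=0 → 0; observed 1. Eliminates g4 stuck-at-0.
Only g4 inverted output is consistent with every test.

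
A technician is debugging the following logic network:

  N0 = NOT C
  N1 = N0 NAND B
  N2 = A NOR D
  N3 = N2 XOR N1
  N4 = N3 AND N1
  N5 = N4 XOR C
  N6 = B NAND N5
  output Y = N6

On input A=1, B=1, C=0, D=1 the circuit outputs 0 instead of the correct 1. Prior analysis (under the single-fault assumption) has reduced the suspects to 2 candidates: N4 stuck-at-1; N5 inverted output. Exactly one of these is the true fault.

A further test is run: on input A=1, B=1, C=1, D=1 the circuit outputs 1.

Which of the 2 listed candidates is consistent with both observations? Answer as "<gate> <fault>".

N4 stuck-at-1

Evaluate each candidate on input A=1, B=1, C=1, D=1:
  N4 stuck-at-1: N0=0, N1=1, N2=0, N3=1, N4=1 [stuck-at-1], N5=0, N6=1 → 1 — matches
  N5 inverted output: N0=0, N1=1, N2=0, N3=1, N4=1, N5=1 [inverted output], N6=0 → 0 — eliminated
Only N4 stuck-at-1 reproduces the observed 1.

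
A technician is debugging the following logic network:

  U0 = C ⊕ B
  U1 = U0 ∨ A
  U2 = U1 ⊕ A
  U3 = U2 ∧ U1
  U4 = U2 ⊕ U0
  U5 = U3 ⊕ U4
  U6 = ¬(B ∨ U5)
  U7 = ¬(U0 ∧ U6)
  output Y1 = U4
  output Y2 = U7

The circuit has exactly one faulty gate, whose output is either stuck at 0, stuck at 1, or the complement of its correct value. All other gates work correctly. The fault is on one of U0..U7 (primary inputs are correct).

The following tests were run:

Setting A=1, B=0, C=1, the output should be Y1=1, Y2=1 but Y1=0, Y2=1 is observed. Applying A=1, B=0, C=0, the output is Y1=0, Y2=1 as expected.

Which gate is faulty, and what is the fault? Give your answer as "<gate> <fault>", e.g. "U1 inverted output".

Fault-free values for test 1 (A=1, B=0, C=1): U0=1, U1=1, U2=0, U3=0, U4=1, U5=1, U6=0, U7=1, giving Y1=1, Y2=1. Observed Y1=0, Y2=1.
Test 1: faults giving observed Y1=0, Y2=1 are {U0 stuck-at-0, U0 inverted output, U2 stuck-at-1, U2 inverted output}.
Test 2 (A=1, B=0, C=0): fault-free U0=0, U1=1, U2=0, U3=0, U4=0, U5=0, U6=1, U7=1 → Y1=0, Y2=1; observed Y1=0, Y2=1. Eliminates U0 inverted output, U2 stuck-at-1, U2 inverted output.
Only U0 stuck-at-0 is consistent with every test.

U0 stuck-at-0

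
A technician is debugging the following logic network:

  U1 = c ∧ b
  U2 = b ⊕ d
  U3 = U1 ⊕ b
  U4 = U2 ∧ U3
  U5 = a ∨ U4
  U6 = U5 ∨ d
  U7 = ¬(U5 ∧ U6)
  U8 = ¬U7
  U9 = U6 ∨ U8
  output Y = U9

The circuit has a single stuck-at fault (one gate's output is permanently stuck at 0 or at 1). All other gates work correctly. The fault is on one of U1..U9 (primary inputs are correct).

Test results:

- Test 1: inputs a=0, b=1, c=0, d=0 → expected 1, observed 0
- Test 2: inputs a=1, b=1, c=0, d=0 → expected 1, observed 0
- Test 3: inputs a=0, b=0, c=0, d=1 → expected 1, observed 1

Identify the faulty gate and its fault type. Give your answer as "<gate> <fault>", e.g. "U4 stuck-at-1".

U5 stuck-at-0

Fault-free values for test 1 (a=0, b=1, c=0, d=0): U1=0, U2=1, U3=1, U4=1, U5=1, U6=1, U7=0, U8=1, U9=1, giving Y=1. Observed 0.
Test 1: faults giving observed 0 are {U1 stuck-at-1, U2 stuck-at-0, U3 stuck-at-0, U4 stuck-at-0, U5 stuck-at-0, U6 stuck-at-0, U9 stuck-at-0}.
Test 2 (a=1, b=1, c=0, d=0): fault-free U1=0, U2=1, U3=1, U4=1, U5=1, U6=1, U7=0, U8=1, U9=1 → 1; observed 0. Eliminates U1 stuck-at-1, U2 stuck-at-0, U3 stuck-at-0, U4 stuck-at-0.
Test 3 (a=0, b=0, c=0, d=1): fault-free U1=0, U2=1, U3=0, U4=0, U5=0, U6=1, U7=1, U8=0, U9=1 → 1; observed 1. Eliminates U6 stuck-at-0, U9 stuck-at-0.
Only U5 stuck-at-0 is consistent with every test.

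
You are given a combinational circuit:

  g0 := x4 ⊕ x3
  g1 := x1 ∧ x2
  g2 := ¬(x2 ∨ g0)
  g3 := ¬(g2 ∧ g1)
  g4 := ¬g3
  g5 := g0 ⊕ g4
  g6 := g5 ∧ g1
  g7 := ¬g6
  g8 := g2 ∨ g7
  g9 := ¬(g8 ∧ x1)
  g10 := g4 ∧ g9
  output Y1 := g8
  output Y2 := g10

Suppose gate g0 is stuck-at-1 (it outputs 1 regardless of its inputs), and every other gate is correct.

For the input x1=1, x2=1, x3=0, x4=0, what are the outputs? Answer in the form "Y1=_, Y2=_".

Y1=0, Y2=0

Propagate with g0 forced: g0=1 [stuck-at-1], g1=1, g2=0, g3=1, g4=0, g5=1, g6=1, g7=0, g8=0, g9=1, g10=0.
So the outputs are Y1=0, Y2=0. (Without the fault they would be Y1=1, Y2=0.)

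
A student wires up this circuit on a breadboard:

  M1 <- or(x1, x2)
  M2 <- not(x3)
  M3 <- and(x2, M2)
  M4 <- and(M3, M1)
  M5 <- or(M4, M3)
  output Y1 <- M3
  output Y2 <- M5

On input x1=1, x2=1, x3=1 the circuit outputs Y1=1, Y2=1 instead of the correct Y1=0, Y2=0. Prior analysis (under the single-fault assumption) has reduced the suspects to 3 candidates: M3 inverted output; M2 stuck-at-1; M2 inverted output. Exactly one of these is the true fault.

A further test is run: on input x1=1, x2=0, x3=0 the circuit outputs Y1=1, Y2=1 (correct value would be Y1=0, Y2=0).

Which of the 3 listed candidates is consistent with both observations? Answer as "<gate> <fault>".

Evaluate each candidate on input x1=1, x2=0, x3=0:
  M3 inverted output: M1=1, M2=1, M3=1 [inverted output], M4=1, M5=1 → Y1=1, Y2=1 — matches
  M2 stuck-at-1: M1=1, M2=1 [stuck-at-1], M3=0, M4=0, M5=0 → Y1=0, Y2=0 — eliminated
  M2 inverted output: M1=1, M2=0 [inverted output], M3=0, M4=0, M5=0 → Y1=0, Y2=0 — eliminated
Only M3 inverted output reproduces the observed Y1=1, Y2=1.

M3 inverted output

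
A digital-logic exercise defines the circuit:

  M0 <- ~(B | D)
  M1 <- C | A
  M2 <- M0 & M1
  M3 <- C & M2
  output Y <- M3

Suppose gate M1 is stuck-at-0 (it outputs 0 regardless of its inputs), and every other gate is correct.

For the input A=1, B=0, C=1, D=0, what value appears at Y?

Propagate with M1 forced: M0=1, M1=0 [stuck-at-0], M2=0, M3=0.
So Y = 0. (Without the fault it would be 1.)

0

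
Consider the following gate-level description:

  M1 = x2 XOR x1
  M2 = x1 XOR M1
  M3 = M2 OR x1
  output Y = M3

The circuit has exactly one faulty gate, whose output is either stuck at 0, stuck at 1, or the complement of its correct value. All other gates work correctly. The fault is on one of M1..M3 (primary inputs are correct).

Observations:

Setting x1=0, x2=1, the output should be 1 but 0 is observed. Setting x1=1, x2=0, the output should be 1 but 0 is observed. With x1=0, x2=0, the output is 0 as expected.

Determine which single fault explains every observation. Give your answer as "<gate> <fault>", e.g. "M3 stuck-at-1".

M3 stuck-at-0

Fault-free values for test 1 (x1=0, x2=1): M1=1, M2=1, M3=1, giving Y=1. Observed 0.
Test 1: faults giving observed 0 are {M1 stuck-at-0, M1 inverted output, M2 stuck-at-0, M2 inverted output, M3 stuck-at-0, M3 inverted output}.
Test 2 (x1=1, x2=0): fault-free M1=1, M2=0, M3=1 → 1; observed 0. Eliminates M1 stuck-at-0, M1 inverted output, M2 stuck-at-0, M2 inverted output.
Test 3 (x1=0, x2=0): fault-free M1=0, M2=0, M3=0 → 0; observed 0. Eliminates M3 inverted output.
Only M3 stuck-at-0 is consistent with every test.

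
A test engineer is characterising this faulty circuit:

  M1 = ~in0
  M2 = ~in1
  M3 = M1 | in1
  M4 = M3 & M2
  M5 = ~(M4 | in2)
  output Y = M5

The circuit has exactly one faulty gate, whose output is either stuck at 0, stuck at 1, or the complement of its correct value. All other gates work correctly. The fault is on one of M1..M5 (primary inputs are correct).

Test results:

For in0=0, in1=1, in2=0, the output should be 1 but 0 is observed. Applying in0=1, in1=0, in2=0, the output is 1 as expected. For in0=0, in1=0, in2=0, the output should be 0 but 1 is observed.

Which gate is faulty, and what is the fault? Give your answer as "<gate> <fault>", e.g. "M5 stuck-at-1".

Fault-free values for test 1 (in0=0, in1=1, in2=0): M1=1, M2=0, M3=1, M4=0, M5=1, giving Y=1. Observed 0.
Test 1: faults giving observed 0 are {M2 stuck-at-1, M2 inverted output, M4 stuck-at-1, M4 inverted output, M5 stuck-at-0, M5 inverted output}.
Test 2 (in0=1, in1=0, in2=0): fault-free M1=0, M2=1, M3=0, M4=0, M5=1 → 1; observed 1. Eliminates M4 stuck-at-1, M4 inverted output, M5 stuck-at-0, M5 inverted output.
Test 3 (in0=0, in1=0, in2=0): fault-free M1=1, M2=1, M3=1, M4=1, M5=0 → 0; observed 1. Eliminates M2 stuck-at-1.
Only M2 inverted output is consistent with every test.

M2 inverted output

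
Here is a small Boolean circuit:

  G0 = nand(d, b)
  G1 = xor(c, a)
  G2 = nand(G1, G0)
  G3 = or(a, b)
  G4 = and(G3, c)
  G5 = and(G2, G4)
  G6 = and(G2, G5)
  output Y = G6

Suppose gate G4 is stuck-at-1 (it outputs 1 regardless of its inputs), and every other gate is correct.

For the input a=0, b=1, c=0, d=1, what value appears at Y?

Propagate with G4 forced: G0=0, G1=0, G2=1, G3=1, G4=1 [stuck-at-1], G5=1, G6=1.
So Y = 1. (Without the fault it would be 0.)

1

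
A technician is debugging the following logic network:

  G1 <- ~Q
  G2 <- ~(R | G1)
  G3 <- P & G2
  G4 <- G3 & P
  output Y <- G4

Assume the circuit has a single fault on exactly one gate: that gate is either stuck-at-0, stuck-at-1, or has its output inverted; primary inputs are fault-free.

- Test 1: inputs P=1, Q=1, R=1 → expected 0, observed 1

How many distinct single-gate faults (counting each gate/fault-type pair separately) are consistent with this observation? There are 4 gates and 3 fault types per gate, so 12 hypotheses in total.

6

Fault-free: G1=0, G2=0, G3=0, G4=0 → 0. Observed 1.
  G1 stuck-at-0: output 0 ✗
  G1 stuck-at-1: output 0 ✗
  G1 inverted output: output 0 ✗
  G2 stuck-at-0: output 0 ✗
  G2 stuck-at-1: output 1 ✓
  G2 inverted output: output 1 ✓
  G3 stuck-at-0: output 0 ✗
  G3 stuck-at-1: output 1 ✓
  G3 inverted output: output 1 ✓
  G4 stuck-at-0: output 0 ✗
  G4 stuck-at-1: output 1 ✓
  G4 inverted output: output 1 ✓
Consistent faults: {G2 stuck-at-1, G2 inverted output, G3 stuck-at-1, G3 inverted output, G4 stuck-at-1, G4 inverted output} — 6 in all.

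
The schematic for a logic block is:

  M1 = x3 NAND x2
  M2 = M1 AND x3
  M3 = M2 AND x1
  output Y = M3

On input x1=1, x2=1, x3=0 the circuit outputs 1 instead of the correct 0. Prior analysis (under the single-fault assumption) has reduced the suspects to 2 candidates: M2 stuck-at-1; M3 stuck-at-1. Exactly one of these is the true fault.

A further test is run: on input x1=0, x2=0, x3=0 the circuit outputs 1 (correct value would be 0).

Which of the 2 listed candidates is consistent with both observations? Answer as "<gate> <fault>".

M3 stuck-at-1

Evaluate each candidate on input x1=0, x2=0, x3=0:
  M2 stuck-at-1: M1=1, M2=1 [stuck-at-1], M3=0 → 0 — eliminated
  M3 stuck-at-1: M1=1, M2=0, M3=1 [stuck-at-1] → 1 — matches
Only M3 stuck-at-1 reproduces the observed 1.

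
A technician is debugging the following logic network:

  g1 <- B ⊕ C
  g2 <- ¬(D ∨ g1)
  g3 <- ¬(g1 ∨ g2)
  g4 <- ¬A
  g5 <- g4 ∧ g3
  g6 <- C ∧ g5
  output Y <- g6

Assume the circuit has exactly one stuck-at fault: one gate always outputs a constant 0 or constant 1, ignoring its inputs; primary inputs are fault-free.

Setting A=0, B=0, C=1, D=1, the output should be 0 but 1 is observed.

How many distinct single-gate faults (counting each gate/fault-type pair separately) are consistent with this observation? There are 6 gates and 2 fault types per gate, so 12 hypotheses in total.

4

Fault-free: g1=1, g2=0, g3=0, g4=1, g5=0, g6=0 → 0. Observed 1.
  g1 stuck-at-0: output 1 ✓
  g1 stuck-at-1: output 0 ✗
  g2 stuck-at-0: output 0 ✗
  g2 stuck-at-1: output 0 ✗
  g3 stuck-at-0: output 0 ✗
  g3 stuck-at-1: output 1 ✓
  g4 stuck-at-0: output 0 ✗
  g4 stuck-at-1: output 0 ✗
  g5 stuck-at-0: output 0 ✗
  g5 stuck-at-1: output 1 ✓
  g6 stuck-at-0: output 0 ✗
  g6 stuck-at-1: output 1 ✓
Consistent faults: {g1 stuck-at-0, g3 stuck-at-1, g5 stuck-at-1, g6 stuck-at-1} — 4 in all.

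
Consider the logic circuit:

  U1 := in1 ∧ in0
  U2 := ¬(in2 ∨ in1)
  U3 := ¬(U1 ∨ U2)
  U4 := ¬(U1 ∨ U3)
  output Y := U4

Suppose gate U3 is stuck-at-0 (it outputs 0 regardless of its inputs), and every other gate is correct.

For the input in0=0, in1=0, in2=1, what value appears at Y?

Propagate with U3 forced: U1=0, U2=0, U3=0 [stuck-at-0], U4=1.
So Y = 1. (Without the fault it would be 0.)

1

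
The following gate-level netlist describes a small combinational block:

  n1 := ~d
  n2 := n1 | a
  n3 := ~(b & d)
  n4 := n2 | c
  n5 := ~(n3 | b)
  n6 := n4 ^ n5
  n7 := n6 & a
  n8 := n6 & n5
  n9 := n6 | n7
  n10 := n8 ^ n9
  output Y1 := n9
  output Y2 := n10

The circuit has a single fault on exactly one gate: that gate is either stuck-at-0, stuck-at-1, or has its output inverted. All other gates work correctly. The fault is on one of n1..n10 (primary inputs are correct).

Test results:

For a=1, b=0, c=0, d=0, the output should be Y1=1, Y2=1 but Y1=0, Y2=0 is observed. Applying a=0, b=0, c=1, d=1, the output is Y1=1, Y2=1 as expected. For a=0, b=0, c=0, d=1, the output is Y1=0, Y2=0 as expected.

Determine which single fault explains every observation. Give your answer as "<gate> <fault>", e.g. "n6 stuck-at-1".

n2 stuck-at-0

Fault-free values for test 1 (a=1, b=0, c=0, d=0): n1=1, n2=1, n3=1, n4=1, n5=0, n6=1, n7=1, n8=0, n9=1, n10=1, giving Y1=1, Y2=1. Observed Y1=0, Y2=0.
Test 1: faults giving observed Y1=0, Y2=0 are {n2 stuck-at-0, n2 inverted output, n3 stuck-at-0, n3 inverted output, n4 stuck-at-0, n4 inverted output, n5 stuck-at-1, n5 inverted output, n6 stuck-at-0, n6 inverted output, n9 stuck-at-0, n9 inverted output}.
Test 2 (a=0, b=0, c=1, d=1): fault-free n1=0, n2=0, n3=1, n4=1, n5=0, n6=1, n7=0, n8=0, n9=1, n10=1 → Y1=1, Y2=1; observed Y1=1, Y2=1. Eliminates n3 stuck-at-0, n3 inverted output, n4 stuck-at-0, n4 inverted output, n5 stuck-at-1, n5 inverted output, n6 stuck-at-0, n6 inverted output, n9 stuck-at-0, n9 inverted output.
Test 3 (a=0, b=0, c=0, d=1): fault-free n1=0, n2=0, n3=1, n4=0, n5=0, n6=0, n7=0, n8=0, n9=0, n10=0 → Y1=0, Y2=0; observed Y1=0, Y2=0. Eliminates n2 inverted output.
Only n2 stuck-at-0 is consistent with every test.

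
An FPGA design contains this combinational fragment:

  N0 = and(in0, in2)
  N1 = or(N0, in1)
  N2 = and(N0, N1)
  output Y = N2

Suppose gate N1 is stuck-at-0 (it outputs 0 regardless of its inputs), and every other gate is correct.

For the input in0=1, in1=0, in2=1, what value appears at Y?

Propagate with N1 forced: N0=1, N1=0 [stuck-at-0], N2=0.
So Y = 0. (Without the fault it would be 1.)

0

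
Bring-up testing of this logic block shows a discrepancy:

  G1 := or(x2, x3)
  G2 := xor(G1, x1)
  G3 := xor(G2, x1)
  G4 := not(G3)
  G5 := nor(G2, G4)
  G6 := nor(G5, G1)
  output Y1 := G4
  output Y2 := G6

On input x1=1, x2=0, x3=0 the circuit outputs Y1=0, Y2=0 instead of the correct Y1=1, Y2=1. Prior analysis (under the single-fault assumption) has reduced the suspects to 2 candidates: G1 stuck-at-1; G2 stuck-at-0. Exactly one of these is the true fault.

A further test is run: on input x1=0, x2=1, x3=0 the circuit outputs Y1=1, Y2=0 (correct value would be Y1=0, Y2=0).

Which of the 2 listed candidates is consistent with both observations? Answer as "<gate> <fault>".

Evaluate each candidate on input x1=0, x2=1, x3=0:
  G1 stuck-at-1: G1=1 [stuck-at-1], G2=1, G3=1, G4=0, G5=0, G6=0 → Y1=0, Y2=0 — eliminated
  G2 stuck-at-0: G1=1, G2=0 [stuck-at-0], G3=0, G4=1, G5=0, G6=0 → Y1=1, Y2=0 — matches
Only G2 stuck-at-0 reproduces the observed Y1=1, Y2=0.

G2 stuck-at-0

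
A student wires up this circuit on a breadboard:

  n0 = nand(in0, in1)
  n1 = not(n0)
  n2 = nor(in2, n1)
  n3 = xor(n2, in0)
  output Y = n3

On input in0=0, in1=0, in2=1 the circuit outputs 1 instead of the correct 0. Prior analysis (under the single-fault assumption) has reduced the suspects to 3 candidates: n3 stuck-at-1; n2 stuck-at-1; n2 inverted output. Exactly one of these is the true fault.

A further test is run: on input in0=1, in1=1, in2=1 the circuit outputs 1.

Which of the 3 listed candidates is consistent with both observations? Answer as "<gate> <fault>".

n3 stuck-at-1

Evaluate each candidate on input in0=1, in1=1, in2=1:
  n3 stuck-at-1: n0=0, n1=1, n2=0, n3=1 [stuck-at-1] → 1 — matches
  n2 stuck-at-1: n0=0, n1=1, n2=1 [stuck-at-1], n3=0 → 0 — eliminated
  n2 inverted output: n0=0, n1=1, n2=1 [inverted output], n3=0 → 0 — eliminated
Only n3 stuck-at-1 reproduces the observed 1.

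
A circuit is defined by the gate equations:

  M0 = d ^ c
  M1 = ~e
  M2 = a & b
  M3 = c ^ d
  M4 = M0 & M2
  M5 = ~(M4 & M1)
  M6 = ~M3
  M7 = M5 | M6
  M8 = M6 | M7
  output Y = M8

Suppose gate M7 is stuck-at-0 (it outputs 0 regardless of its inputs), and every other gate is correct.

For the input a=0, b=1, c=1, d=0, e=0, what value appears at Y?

0

Propagate with M7 forced: M0=1, M1=1, M2=0, M3=1, M4=0, M5=1, M6=0, M7=0 [stuck-at-0], M8=0.
So Y = 0. (Without the fault it would be 1.)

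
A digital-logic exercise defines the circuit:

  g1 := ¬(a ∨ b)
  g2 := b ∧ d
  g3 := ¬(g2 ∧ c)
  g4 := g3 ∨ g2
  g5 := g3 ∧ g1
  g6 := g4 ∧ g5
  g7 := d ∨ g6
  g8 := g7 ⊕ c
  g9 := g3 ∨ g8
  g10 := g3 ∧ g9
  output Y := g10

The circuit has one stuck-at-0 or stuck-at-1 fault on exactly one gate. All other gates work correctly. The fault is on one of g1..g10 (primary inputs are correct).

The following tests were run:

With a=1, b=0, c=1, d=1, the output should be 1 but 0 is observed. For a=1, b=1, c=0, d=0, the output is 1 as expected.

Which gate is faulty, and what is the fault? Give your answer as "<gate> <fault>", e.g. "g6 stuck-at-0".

Fault-free values for test 1 (a=1, b=0, c=1, d=1): g1=0, g2=0, g3=1, g4=1, g5=0, g6=0, g7=1, g8=0, g9=1, g10=1, giving Y=1. Observed 0.
Test 1: faults giving observed 0 are {g2 stuck-at-1, g3 stuck-at-0, g9 stuck-at-0, g10 stuck-at-0}.
Test 2 (a=1, b=1, c=0, d=0): fault-free g1=0, g2=0, g3=1, g4=1, g5=0, g6=0, g7=0, g8=0, g9=1, g10=1 → 1; observed 1. Eliminates g3 stuck-at-0, g9 stuck-at-0, g10 stuck-at-0.
Only g2 stuck-at-1 is consistent with every test.

g2 stuck-at-1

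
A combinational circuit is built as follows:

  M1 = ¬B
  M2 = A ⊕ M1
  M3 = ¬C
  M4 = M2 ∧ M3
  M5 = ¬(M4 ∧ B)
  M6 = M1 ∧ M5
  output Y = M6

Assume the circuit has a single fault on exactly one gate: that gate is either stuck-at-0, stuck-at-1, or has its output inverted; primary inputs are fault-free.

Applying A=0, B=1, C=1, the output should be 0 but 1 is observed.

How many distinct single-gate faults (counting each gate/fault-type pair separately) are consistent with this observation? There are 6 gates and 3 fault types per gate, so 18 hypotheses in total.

Fault-free: M1=0, M2=0, M3=0, M4=0, M5=1, M6=0 → 0. Observed 1.
  M1: stuck-at-1, inverted output ✓; others ✗
  M2: none of the 3 fault types match ✗
  M3: none of the 3 fault types match ✗
  M4: none of the 3 fault types match ✗
  M5: none of the 3 fault types match ✗
  M6: stuck-at-1, inverted output ✓; others ✗
Consistent faults: {M1 stuck-at-1, M1 inverted output, M6 stuck-at-1, M6 inverted output} — 4 in all.

4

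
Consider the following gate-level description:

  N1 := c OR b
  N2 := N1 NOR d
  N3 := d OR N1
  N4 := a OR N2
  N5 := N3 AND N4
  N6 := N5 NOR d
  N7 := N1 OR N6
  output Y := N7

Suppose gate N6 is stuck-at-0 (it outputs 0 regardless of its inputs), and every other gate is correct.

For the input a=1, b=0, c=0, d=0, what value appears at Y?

0

Propagate with N6 forced: N1=0, N2=1, N3=0, N4=1, N5=0, N6=0 [stuck-at-0], N7=0.
So Y = 0. (Without the fault it would be 1.)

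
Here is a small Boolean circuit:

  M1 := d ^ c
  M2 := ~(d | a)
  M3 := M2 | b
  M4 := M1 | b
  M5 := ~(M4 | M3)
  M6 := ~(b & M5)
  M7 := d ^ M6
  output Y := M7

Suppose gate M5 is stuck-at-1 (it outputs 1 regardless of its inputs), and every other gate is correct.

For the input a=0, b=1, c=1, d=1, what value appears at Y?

Propagate with M5 forced: M1=0, M2=0, M3=1, M4=1, M5=1 [stuck-at-1], M6=0, M7=1.
So Y = 1. (Without the fault it would be 0.)

1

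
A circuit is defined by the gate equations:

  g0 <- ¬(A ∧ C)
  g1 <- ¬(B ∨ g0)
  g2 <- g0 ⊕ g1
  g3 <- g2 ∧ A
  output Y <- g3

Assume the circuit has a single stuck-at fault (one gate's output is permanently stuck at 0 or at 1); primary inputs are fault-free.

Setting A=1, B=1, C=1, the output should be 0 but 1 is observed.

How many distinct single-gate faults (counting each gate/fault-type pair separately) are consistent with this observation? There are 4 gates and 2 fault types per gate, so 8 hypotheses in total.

Fault-free: g0=0, g1=0, g2=0, g3=0 → 0. Observed 1.
  g0 stuck-at-0: output 0 ✗
  g0 stuck-at-1: output 1 ✓
  g1 stuck-at-0: output 0 ✗
  g1 stuck-at-1: output 1 ✓
  g2 stuck-at-0: output 0 ✗
  g2 stuck-at-1: output 1 ✓
  g3 stuck-at-0: output 0 ✗
  g3 stuck-at-1: output 1 ✓
Consistent faults: {g0 stuck-at-1, g1 stuck-at-1, g2 stuck-at-1, g3 stuck-at-1} — 4 in all.

4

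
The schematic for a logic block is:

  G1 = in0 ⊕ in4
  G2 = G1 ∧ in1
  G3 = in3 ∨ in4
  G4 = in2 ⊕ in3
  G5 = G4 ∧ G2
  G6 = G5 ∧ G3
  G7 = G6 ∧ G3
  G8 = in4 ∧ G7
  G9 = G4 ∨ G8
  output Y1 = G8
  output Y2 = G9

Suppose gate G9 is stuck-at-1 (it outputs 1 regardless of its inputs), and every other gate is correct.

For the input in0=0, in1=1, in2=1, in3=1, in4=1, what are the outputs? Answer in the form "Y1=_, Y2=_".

Y1=0, Y2=1

Propagate with G9 forced: G1=1, G2=1, G3=1, G4=0, G5=0, G6=0, G7=0, G8=0, G9=1 [stuck-at-1].
So the outputs are Y1=0, Y2=1. (Without the fault they would be Y1=0, Y2=0.)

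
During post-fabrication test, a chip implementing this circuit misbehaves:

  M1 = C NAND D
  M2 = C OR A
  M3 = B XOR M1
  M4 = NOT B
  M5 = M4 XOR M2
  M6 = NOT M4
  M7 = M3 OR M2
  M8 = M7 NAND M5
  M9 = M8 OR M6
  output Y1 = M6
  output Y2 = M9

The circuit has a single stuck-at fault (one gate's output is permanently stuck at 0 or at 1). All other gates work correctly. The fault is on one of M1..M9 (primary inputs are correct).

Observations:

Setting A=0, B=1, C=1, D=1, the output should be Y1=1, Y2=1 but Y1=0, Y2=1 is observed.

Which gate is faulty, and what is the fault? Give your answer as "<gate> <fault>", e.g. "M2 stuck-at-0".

M4 stuck-at-1

Fault-free values for test 1 (A=0, B=1, C=1, D=1): M1=0, M2=1, M3=1, M4=0, M5=1, M6=1, M7=1, M8=0, M9=1, giving Y1=1, Y2=1. Observed Y1=0, Y2=1.
Test 1: faults giving observed Y1=0, Y2=1 are {M4 stuck-at-1}.
Only M4 stuck-at-1 is consistent with every test.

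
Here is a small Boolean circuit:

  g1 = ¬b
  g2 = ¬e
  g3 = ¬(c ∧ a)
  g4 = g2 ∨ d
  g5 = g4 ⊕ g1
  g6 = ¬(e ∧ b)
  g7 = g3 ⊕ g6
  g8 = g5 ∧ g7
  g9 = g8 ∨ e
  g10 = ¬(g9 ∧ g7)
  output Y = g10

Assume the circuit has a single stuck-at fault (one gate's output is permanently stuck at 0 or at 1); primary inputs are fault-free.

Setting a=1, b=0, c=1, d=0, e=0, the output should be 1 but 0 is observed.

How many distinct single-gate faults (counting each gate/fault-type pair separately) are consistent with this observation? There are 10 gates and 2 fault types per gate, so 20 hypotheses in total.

7

Fault-free: g1=1, g2=1, g3=0, g4=1, g5=0, g6=1, g7=1, g8=0, g9=0, g10=1 → 1. Observed 0.
  g1: stuck-at-0 ✓; others ✗
  g2: stuck-at-0 ✓; others ✗
  g3: none of the 2 fault types match ✗
  g4: stuck-at-0 ✓; others ✗
  g5: stuck-at-1 ✓; others ✗
  g6: none of the 2 fault types match ✗
  g7: none of the 2 fault types match ✗
  g8: stuck-at-1 ✓; others ✗
  g9: stuck-at-1 ✓; others ✗
  g10: stuck-at-0 ✓; others ✗
Consistent faults: {g1 stuck-at-0, g2 stuck-at-0, g4 stuck-at-0, g5 stuck-at-1, g8 stuck-at-1, g9 stuck-at-1, g10 stuck-at-0} — 7 in all.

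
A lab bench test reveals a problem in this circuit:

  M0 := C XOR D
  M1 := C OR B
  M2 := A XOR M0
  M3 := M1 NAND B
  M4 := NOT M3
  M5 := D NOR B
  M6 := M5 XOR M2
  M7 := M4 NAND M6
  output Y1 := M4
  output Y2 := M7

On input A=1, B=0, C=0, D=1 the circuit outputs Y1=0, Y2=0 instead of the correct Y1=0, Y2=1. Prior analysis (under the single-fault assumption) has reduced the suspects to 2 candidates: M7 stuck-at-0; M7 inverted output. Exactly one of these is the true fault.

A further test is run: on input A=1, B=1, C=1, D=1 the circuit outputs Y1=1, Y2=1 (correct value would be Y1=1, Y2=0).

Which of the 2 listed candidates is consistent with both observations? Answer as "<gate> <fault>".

M7 inverted output

Evaluate each candidate on input A=1, B=1, C=1, D=1:
  M7 stuck-at-0: M0=0, M1=1, M2=1, M3=0, M4=1, M5=0, M6=1, M7=0 [stuck-at-0] → Y1=1, Y2=0 — eliminated
  M7 inverted output: M0=0, M1=1, M2=1, M3=0, M4=1, M5=0, M6=1, M7=1 [inverted output] → Y1=1, Y2=1 — matches
Only M7 inverted output reproduces the observed Y1=1, Y2=1.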